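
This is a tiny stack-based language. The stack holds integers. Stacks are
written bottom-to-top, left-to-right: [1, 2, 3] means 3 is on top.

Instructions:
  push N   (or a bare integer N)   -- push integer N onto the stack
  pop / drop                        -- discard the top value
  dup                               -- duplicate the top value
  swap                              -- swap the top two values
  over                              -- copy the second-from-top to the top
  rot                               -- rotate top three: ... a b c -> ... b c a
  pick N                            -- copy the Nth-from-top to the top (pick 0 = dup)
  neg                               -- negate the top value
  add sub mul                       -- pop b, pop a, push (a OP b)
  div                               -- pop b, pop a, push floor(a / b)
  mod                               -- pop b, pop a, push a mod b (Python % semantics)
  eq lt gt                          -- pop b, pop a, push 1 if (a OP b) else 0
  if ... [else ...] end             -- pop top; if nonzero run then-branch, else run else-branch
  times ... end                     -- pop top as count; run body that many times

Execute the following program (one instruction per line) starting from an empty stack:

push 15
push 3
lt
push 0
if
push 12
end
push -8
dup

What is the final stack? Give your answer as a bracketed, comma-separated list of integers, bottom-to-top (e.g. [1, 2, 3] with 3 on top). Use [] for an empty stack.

After 'push 15': [15]
After 'push 3': [15, 3]
After 'lt': [0]
After 'push 0': [0, 0]
After 'if': [0]
After 'push -8': [0, -8]
After 'dup': [0, -8, -8]

Answer: [0, -8, -8]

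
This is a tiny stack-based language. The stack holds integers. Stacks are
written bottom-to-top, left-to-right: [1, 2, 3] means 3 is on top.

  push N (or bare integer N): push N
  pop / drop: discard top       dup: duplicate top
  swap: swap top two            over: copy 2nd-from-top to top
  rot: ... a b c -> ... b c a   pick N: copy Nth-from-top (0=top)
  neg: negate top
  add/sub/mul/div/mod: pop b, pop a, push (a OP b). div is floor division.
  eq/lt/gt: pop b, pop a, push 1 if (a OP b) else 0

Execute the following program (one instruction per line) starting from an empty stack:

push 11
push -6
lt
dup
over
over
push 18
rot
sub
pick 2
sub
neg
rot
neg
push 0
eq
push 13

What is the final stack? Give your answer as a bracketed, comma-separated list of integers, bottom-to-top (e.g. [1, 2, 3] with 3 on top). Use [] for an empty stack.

After 'push 11': [11]
After 'push -6': [11, -6]
After 'lt': [0]
After 'dup': [0, 0]
After 'over': [0, 0, 0]
After 'over': [0, 0, 0, 0]
After 'push 18': [0, 0, 0, 0, 18]
After 'rot': [0, 0, 0, 18, 0]
After 'sub': [0, 0, 0, 18]
After 'pick 2': [0, 0, 0, 18, 0]
After 'sub': [0, 0, 0, 18]
After 'neg': [0, 0, 0, -18]
After 'rot': [0, 0, -18, 0]
After 'neg': [0, 0, -18, 0]
After 'push 0': [0, 0, -18, 0, 0]
After 'eq': [0, 0, -18, 1]
After 'push 13': [0, 0, -18, 1, 13]

Answer: [0, 0, -18, 1, 13]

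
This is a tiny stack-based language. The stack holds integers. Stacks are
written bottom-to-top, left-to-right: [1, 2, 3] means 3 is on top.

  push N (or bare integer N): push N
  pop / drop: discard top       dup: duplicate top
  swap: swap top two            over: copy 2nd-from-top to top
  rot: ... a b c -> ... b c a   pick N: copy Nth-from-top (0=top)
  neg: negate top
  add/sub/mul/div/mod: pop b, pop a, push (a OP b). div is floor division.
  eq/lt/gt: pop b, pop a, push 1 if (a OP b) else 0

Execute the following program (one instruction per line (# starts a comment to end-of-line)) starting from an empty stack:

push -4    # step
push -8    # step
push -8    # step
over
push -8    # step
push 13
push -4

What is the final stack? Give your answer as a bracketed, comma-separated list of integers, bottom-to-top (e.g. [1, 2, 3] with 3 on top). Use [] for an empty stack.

After 'push -4': [-4]
After 'push -8': [-4, -8]
After 'push -8': [-4, -8, -8]
After 'over': [-4, -8, -8, -8]
After 'push -8': [-4, -8, -8, -8, -8]
After 'push 13': [-4, -8, -8, -8, -8, 13]
After 'push -4': [-4, -8, -8, -8, -8, 13, -4]

Answer: [-4, -8, -8, -8, -8, 13, -4]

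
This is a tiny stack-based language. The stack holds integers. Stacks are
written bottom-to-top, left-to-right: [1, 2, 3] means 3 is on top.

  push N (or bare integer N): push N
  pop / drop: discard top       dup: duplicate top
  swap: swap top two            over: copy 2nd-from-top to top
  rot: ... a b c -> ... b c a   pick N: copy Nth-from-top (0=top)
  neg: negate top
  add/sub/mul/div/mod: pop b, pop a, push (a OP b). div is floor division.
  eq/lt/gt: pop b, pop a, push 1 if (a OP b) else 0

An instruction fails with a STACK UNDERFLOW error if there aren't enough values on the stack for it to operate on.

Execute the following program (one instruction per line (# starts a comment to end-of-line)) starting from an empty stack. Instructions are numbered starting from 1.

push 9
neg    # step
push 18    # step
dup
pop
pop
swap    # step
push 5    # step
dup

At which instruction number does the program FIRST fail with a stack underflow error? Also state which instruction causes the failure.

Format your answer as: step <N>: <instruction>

Answer: step 7: swap

Derivation:
Step 1 ('push 9'): stack = [9], depth = 1
Step 2 ('neg'): stack = [-9], depth = 1
Step 3 ('push 18'): stack = [-9, 18], depth = 2
Step 4 ('dup'): stack = [-9, 18, 18], depth = 3
Step 5 ('pop'): stack = [-9, 18], depth = 2
Step 6 ('pop'): stack = [-9], depth = 1
Step 7 ('swap'): needs 2 value(s) but depth is 1 — STACK UNDERFLOW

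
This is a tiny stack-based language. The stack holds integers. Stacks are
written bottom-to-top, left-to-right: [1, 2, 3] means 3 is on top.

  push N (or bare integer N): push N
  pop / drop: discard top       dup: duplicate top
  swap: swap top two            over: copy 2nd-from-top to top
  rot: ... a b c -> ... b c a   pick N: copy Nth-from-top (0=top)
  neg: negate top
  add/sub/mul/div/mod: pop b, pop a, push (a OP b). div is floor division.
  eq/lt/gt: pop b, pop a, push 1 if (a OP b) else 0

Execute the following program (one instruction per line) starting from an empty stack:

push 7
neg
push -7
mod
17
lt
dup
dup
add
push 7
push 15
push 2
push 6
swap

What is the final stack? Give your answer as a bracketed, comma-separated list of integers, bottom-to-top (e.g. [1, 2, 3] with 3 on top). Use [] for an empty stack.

After 'push 7': [7]
After 'neg': [-7]
After 'push -7': [-7, -7]
After 'mod': [0]
After 'push 17': [0, 17]
After 'lt': [1]
After 'dup': [1, 1]
After 'dup': [1, 1, 1]
After 'add': [1, 2]
After 'push 7': [1, 2, 7]
After 'push 15': [1, 2, 7, 15]
After 'push 2': [1, 2, 7, 15, 2]
After 'push 6': [1, 2, 7, 15, 2, 6]
After 'swap': [1, 2, 7, 15, 6, 2]

Answer: [1, 2, 7, 15, 6, 2]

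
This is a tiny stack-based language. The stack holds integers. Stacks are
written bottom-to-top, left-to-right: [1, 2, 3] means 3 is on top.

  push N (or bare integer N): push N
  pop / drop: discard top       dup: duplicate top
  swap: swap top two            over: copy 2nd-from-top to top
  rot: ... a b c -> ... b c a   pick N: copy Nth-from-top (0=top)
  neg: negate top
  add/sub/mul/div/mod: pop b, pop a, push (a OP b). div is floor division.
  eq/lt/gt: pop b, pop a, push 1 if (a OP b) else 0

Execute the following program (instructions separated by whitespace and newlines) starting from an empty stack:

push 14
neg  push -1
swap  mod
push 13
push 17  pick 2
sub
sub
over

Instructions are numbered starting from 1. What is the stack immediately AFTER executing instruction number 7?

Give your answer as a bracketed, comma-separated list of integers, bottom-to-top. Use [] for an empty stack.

Step 1 ('push 14'): [14]
Step 2 ('neg'): [-14]
Step 3 ('push -1'): [-14, -1]
Step 4 ('swap'): [-1, -14]
Step 5 ('mod'): [-1]
Step 6 ('push 13'): [-1, 13]
Step 7 ('push 17'): [-1, 13, 17]

Answer: [-1, 13, 17]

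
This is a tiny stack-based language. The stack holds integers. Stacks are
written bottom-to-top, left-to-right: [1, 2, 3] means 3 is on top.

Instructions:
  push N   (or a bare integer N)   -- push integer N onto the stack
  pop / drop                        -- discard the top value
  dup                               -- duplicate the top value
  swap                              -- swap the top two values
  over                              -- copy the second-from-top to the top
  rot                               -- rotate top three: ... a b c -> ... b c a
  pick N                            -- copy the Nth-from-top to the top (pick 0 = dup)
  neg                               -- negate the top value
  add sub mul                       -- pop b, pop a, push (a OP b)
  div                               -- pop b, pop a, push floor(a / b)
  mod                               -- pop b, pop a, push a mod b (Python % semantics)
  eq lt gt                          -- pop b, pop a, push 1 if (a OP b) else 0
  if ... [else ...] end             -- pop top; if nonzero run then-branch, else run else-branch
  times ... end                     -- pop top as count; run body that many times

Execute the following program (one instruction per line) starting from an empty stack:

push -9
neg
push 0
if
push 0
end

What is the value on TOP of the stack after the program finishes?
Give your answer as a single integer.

After 'push -9': [-9]
After 'neg': [9]
After 'push 0': [9, 0]
After 'if': [9]

Answer: 9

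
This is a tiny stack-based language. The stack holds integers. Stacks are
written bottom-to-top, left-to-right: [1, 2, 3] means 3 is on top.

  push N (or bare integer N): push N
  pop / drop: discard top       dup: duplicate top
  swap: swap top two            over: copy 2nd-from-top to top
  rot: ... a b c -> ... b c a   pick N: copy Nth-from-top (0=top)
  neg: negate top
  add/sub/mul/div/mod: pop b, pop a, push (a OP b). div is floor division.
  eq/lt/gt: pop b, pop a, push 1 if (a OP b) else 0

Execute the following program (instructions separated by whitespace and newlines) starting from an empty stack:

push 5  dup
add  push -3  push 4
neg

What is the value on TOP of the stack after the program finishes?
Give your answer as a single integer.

Answer: -4

Derivation:
After 'push 5': [5]
After 'dup': [5, 5]
After 'add': [10]
After 'push -3': [10, -3]
After 'push 4': [10, -3, 4]
After 'neg': [10, -3, -4]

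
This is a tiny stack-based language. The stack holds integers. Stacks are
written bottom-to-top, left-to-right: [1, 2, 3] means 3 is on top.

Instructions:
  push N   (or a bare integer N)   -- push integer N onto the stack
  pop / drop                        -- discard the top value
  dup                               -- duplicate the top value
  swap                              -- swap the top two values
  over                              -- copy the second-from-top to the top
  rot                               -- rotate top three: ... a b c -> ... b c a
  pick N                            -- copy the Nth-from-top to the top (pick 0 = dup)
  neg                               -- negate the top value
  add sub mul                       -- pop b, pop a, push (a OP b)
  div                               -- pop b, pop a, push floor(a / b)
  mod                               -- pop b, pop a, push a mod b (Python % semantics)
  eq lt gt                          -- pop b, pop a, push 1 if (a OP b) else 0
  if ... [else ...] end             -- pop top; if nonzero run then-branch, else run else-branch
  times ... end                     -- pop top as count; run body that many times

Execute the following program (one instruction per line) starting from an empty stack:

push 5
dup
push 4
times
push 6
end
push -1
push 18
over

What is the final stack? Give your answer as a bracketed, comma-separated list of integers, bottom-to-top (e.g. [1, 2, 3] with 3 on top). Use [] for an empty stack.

After 'push 5': [5]
After 'dup': [5, 5]
After 'push 4': [5, 5, 4]
After 'times': [5, 5]
After 'push 6': [5, 5, 6]
After 'push 6': [5, 5, 6, 6]
After 'push 6': [5, 5, 6, 6, 6]
After 'push 6': [5, 5, 6, 6, 6, 6]
After 'push -1': [5, 5, 6, 6, 6, 6, -1]
After 'push 18': [5, 5, 6, 6, 6, 6, -1, 18]
After 'over': [5, 5, 6, 6, 6, 6, -1, 18, -1]

Answer: [5, 5, 6, 6, 6, 6, -1, 18, -1]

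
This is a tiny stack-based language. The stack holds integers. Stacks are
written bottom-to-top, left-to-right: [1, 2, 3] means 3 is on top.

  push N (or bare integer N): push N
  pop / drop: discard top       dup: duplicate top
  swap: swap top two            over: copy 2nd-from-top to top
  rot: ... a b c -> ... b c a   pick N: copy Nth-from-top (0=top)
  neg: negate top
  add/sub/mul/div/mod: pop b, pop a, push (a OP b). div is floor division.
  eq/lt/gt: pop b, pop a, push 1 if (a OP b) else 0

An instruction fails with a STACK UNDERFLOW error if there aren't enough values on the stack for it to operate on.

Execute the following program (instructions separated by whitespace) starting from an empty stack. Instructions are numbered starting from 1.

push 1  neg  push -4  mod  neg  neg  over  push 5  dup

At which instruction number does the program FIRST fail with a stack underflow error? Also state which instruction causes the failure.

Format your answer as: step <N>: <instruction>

Step 1 ('push 1'): stack = [1], depth = 1
Step 2 ('neg'): stack = [-1], depth = 1
Step 3 ('push -4'): stack = [-1, -4], depth = 2
Step 4 ('mod'): stack = [-1], depth = 1
Step 5 ('neg'): stack = [1], depth = 1
Step 6 ('neg'): stack = [-1], depth = 1
Step 7 ('over'): needs 2 value(s) but depth is 1 — STACK UNDERFLOW

Answer: step 7: over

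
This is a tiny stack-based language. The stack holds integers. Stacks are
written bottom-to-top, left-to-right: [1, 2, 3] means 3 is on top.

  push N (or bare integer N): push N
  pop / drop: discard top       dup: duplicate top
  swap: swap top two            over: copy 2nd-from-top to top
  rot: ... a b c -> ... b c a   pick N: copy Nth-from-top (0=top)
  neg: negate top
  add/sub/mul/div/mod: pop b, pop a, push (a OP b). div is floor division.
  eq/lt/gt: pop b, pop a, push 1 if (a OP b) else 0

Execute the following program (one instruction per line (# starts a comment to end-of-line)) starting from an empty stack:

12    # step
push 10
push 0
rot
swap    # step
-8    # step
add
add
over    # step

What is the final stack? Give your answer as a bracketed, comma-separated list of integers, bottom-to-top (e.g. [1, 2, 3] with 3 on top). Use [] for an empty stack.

Answer: [10, 4, 10]

Derivation:
After 'push 12': [12]
After 'push 10': [12, 10]
After 'push 0': [12, 10, 0]
After 'rot': [10, 0, 12]
After 'swap': [10, 12, 0]
After 'push -8': [10, 12, 0, -8]
After 'add': [10, 12, -8]
After 'add': [10, 4]
After 'over': [10, 4, 10]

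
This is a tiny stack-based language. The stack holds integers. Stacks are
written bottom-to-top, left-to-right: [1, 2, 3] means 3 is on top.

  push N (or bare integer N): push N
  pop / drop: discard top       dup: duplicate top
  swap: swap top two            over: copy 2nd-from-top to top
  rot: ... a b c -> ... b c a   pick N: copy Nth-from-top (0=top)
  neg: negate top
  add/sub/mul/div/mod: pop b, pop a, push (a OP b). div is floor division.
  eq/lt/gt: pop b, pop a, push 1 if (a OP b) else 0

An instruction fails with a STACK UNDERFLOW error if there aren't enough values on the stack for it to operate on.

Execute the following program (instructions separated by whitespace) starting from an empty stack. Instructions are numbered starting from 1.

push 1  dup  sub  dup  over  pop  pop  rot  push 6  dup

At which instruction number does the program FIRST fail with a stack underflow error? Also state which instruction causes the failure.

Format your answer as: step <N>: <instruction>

Step 1 ('push 1'): stack = [1], depth = 1
Step 2 ('dup'): stack = [1, 1], depth = 2
Step 3 ('sub'): stack = [0], depth = 1
Step 4 ('dup'): stack = [0, 0], depth = 2
Step 5 ('over'): stack = [0, 0, 0], depth = 3
Step 6 ('pop'): stack = [0, 0], depth = 2
Step 7 ('pop'): stack = [0], depth = 1
Step 8 ('rot'): needs 3 value(s) but depth is 1 — STACK UNDERFLOW

Answer: step 8: rot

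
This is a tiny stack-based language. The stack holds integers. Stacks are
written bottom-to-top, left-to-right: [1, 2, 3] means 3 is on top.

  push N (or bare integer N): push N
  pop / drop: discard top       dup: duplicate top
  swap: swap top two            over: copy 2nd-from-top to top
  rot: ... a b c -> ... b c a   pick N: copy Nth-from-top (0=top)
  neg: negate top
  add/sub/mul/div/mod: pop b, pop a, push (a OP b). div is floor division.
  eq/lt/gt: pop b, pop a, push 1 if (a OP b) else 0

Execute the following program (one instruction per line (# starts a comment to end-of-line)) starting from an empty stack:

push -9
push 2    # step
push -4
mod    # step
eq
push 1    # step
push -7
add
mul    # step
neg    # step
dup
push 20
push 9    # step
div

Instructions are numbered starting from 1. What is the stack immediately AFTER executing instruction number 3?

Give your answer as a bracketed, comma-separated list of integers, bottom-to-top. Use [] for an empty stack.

Answer: [-9, 2, -4]

Derivation:
Step 1 ('push -9'): [-9]
Step 2 ('push 2'): [-9, 2]
Step 3 ('push -4'): [-9, 2, -4]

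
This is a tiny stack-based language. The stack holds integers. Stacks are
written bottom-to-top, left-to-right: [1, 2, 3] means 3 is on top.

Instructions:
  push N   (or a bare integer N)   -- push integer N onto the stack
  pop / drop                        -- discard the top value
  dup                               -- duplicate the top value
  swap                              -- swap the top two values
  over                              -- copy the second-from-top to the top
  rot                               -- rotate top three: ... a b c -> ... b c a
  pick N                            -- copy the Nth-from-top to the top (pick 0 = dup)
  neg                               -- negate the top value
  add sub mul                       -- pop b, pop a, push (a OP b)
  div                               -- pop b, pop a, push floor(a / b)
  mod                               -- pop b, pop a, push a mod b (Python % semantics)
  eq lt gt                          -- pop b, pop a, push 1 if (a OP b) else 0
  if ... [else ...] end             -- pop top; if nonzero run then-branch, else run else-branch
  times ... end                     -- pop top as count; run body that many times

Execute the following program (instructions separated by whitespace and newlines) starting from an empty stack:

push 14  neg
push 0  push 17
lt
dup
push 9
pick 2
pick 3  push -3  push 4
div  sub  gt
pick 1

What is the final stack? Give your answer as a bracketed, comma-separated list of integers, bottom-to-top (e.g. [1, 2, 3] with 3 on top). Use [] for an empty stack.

Answer: [-14, 1, 1, 9, 0, 9]

Derivation:
After 'push 14': [14]
After 'neg': [-14]
After 'push 0': [-14, 0]
After 'push 17': [-14, 0, 17]
After 'lt': [-14, 1]
After 'dup': [-14, 1, 1]
After 'push 9': [-14, 1, 1, 9]
After 'pick 2': [-14, 1, 1, 9, 1]
After 'pick 3': [-14, 1, 1, 9, 1, 1]
After 'push -3': [-14, 1, 1, 9, 1, 1, -3]
After 'push 4': [-14, 1, 1, 9, 1, 1, -3, 4]
After 'div': [-14, 1, 1, 9, 1, 1, -1]
After 'sub': [-14, 1, 1, 9, 1, 2]
After 'gt': [-14, 1, 1, 9, 0]
After 'pick 1': [-14, 1, 1, 9, 0, 9]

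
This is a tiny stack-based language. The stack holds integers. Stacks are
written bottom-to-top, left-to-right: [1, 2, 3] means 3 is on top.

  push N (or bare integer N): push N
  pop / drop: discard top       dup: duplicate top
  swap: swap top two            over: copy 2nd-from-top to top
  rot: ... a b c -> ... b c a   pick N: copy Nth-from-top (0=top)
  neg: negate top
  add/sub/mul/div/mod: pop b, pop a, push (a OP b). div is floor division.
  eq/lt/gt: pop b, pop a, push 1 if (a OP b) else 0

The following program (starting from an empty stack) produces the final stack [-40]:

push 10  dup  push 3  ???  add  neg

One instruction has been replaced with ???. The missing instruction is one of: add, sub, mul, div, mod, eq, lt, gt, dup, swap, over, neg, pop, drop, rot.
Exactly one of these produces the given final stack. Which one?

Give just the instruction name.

Answer: mul

Derivation:
Stack before ???: [10, 10, 3]
Stack after ???:  [10, 30]
The instruction that transforms [10, 10, 3] -> [10, 30] is: mul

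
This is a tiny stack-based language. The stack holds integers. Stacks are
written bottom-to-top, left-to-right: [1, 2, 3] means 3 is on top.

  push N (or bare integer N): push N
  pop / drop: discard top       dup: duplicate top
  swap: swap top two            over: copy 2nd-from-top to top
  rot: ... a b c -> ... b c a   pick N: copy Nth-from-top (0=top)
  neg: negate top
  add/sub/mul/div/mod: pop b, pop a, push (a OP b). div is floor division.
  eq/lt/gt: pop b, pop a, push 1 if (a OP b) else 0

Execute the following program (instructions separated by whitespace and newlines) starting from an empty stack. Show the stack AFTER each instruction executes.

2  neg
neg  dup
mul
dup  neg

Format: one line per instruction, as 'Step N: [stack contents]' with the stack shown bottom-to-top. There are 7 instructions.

Step 1: [2]
Step 2: [-2]
Step 3: [2]
Step 4: [2, 2]
Step 5: [4]
Step 6: [4, 4]
Step 7: [4, -4]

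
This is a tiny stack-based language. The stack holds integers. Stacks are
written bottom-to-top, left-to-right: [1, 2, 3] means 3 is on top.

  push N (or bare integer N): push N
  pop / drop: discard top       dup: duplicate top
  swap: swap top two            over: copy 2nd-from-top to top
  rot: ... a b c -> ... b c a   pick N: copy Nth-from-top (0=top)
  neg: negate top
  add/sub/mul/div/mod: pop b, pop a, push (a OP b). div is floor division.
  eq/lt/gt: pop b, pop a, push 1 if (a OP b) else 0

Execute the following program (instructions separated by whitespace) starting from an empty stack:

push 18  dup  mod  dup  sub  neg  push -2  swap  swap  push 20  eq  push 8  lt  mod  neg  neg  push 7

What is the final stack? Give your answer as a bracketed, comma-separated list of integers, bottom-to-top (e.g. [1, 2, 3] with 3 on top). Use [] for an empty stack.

Answer: [0, 7]

Derivation:
After 'push 18': [18]
After 'dup': [18, 18]
After 'mod': [0]
After 'dup': [0, 0]
After 'sub': [0]
After 'neg': [0]
After 'push -2': [0, -2]
After 'swap': [-2, 0]
After 'swap': [0, -2]
After 'push 20': [0, -2, 20]
After 'eq': [0, 0]
After 'push 8': [0, 0, 8]
After 'lt': [0, 1]
After 'mod': [0]
After 'neg': [0]
After 'neg': [0]
After 'push 7': [0, 7]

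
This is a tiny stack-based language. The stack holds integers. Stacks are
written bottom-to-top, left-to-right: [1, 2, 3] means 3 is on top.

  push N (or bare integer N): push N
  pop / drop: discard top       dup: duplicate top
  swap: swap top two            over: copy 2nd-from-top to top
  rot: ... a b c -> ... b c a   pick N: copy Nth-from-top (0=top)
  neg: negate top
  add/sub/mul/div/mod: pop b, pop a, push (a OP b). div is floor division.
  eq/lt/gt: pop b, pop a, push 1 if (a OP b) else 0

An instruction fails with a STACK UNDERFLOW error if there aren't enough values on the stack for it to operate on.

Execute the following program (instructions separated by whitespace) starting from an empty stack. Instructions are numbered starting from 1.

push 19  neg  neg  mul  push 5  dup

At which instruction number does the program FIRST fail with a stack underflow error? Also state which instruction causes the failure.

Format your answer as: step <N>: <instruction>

Answer: step 4: mul

Derivation:
Step 1 ('push 19'): stack = [19], depth = 1
Step 2 ('neg'): stack = [-19], depth = 1
Step 3 ('neg'): stack = [19], depth = 1
Step 4 ('mul'): needs 2 value(s) but depth is 1 — STACK UNDERFLOW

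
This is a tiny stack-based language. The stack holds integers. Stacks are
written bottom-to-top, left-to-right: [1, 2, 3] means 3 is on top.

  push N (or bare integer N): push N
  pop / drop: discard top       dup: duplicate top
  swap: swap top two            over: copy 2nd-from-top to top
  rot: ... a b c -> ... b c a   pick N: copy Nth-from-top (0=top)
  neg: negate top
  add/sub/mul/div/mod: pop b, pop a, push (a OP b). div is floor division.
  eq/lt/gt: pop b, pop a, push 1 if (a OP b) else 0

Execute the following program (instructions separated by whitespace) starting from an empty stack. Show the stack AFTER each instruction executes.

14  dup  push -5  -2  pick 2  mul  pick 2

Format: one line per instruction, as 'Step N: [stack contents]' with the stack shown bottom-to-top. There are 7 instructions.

Step 1: [14]
Step 2: [14, 14]
Step 3: [14, 14, -5]
Step 4: [14, 14, -5, -2]
Step 5: [14, 14, -5, -2, 14]
Step 6: [14, 14, -5, -28]
Step 7: [14, 14, -5, -28, 14]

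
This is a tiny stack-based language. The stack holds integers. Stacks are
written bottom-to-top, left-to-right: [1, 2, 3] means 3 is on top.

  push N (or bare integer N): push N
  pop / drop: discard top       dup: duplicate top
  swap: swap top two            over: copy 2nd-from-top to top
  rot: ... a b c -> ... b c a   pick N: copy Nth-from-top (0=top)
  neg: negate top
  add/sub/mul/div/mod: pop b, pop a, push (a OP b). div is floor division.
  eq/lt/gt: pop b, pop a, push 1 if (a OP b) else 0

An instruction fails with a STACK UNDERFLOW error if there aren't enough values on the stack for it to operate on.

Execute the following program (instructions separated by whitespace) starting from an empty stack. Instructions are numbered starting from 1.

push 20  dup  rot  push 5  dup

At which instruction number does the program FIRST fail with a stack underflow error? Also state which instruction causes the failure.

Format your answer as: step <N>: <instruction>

Answer: step 3: rot

Derivation:
Step 1 ('push 20'): stack = [20], depth = 1
Step 2 ('dup'): stack = [20, 20], depth = 2
Step 3 ('rot'): needs 3 value(s) but depth is 2 — STACK UNDERFLOW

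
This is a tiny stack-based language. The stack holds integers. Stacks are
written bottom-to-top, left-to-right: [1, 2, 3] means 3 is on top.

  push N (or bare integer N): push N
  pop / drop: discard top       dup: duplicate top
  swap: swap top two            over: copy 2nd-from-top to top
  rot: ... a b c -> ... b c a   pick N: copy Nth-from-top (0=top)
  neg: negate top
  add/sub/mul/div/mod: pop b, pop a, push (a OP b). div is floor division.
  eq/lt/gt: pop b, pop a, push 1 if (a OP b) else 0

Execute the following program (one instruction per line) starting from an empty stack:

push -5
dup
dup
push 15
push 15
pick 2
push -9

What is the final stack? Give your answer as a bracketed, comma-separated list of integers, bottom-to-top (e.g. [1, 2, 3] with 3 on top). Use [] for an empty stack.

Answer: [-5, -5, -5, 15, 15, -5, -9]

Derivation:
After 'push -5': [-5]
After 'dup': [-5, -5]
After 'dup': [-5, -5, -5]
After 'push 15': [-5, -5, -5, 15]
After 'push 15': [-5, -5, -5, 15, 15]
After 'pick 2': [-5, -5, -5, 15, 15, -5]
After 'push -9': [-5, -5, -5, 15, 15, -5, -9]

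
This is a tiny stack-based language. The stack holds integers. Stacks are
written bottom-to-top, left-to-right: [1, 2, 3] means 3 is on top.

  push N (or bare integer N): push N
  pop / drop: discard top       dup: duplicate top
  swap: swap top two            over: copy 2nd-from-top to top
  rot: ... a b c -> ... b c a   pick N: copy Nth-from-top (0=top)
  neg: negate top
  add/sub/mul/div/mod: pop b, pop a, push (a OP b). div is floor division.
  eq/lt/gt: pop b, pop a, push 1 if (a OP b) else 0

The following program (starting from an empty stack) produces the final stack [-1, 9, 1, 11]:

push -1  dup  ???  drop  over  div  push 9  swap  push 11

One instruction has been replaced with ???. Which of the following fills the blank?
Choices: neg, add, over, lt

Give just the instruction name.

Stack before ???: [-1, -1]
Stack after ???:  [-1, -1, -1]
Checking each choice:
  neg: stack underflow (need 2, have 1)
  add: stack underflow (need 2, have 0)
  over: MATCH
  lt: stack underflow (need 2, have 0)


Answer: over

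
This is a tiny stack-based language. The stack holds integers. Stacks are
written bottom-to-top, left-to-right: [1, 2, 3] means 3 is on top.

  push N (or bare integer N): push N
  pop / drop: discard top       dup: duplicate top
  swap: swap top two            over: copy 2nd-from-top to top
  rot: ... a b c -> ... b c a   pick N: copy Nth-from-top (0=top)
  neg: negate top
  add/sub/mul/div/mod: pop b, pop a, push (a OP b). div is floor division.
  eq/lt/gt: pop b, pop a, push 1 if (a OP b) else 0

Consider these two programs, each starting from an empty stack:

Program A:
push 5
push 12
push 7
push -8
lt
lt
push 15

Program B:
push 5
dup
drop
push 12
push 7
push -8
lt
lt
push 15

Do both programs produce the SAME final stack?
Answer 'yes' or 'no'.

Program A trace:
  After 'push 5': [5]
  After 'push 12': [5, 12]
  After 'push 7': [5, 12, 7]
  After 'push -8': [5, 12, 7, -8]
  After 'lt': [5, 12, 0]
  After 'lt': [5, 0]
  After 'push 15': [5, 0, 15]
Program A final stack: [5, 0, 15]

Program B trace:
  After 'push 5': [5]
  After 'dup': [5, 5]
  After 'drop': [5]
  After 'push 12': [5, 12]
  After 'push 7': [5, 12, 7]
  After 'push -8': [5, 12, 7, -8]
  After 'lt': [5, 12, 0]
  After 'lt': [5, 0]
  After 'push 15': [5, 0, 15]
Program B final stack: [5, 0, 15]
Same: yes

Answer: yes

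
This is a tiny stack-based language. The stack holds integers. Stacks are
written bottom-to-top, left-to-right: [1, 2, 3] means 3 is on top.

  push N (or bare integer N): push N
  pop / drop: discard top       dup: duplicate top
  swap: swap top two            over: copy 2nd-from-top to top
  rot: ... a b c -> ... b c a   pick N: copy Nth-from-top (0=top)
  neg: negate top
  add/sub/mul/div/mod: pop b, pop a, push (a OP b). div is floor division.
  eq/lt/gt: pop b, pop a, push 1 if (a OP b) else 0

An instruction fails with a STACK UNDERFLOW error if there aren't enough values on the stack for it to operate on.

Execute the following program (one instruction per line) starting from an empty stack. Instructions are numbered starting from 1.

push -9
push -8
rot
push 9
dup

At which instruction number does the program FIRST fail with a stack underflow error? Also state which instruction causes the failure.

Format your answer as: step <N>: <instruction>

Step 1 ('push -9'): stack = [-9], depth = 1
Step 2 ('push -8'): stack = [-9, -8], depth = 2
Step 3 ('rot'): needs 3 value(s) but depth is 2 — STACK UNDERFLOW

Answer: step 3: rot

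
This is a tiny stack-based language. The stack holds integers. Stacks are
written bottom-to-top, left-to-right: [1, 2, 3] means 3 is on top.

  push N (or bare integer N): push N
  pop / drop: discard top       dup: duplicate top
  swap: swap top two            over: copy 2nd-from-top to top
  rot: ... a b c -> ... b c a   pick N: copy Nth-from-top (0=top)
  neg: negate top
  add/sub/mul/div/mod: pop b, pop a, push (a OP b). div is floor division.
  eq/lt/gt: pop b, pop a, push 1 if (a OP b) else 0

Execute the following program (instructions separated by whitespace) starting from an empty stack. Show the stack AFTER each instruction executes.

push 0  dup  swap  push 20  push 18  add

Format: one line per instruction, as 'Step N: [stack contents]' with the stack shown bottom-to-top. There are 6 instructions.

Step 1: [0]
Step 2: [0, 0]
Step 3: [0, 0]
Step 4: [0, 0, 20]
Step 5: [0, 0, 20, 18]
Step 6: [0, 0, 38]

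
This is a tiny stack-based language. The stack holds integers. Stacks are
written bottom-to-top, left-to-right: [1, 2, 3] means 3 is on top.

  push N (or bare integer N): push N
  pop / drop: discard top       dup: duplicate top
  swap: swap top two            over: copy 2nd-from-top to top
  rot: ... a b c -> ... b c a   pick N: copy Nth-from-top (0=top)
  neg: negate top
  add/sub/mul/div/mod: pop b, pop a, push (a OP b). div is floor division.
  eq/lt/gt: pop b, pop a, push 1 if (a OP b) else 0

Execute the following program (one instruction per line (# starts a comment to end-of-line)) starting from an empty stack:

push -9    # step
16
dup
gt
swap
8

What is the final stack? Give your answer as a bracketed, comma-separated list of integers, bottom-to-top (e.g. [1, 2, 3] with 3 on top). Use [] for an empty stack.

Answer: [0, -9, 8]

Derivation:
After 'push -9': [-9]
After 'push 16': [-9, 16]
After 'dup': [-9, 16, 16]
After 'gt': [-9, 0]
After 'swap': [0, -9]
After 'push 8': [0, -9, 8]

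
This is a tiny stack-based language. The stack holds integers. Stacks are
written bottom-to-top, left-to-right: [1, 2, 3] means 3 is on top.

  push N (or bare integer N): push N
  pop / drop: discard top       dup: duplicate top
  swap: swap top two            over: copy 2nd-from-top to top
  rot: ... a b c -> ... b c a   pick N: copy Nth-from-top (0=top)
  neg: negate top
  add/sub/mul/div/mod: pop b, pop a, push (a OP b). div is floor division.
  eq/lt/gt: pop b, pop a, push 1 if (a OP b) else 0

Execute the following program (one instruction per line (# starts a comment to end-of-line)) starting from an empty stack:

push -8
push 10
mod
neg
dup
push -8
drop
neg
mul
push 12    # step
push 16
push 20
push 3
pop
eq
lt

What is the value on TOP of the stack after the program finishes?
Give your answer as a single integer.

Answer: 0

Derivation:
After 'push -8': [-8]
After 'push 10': [-8, 10]
After 'mod': [2]
After 'neg': [-2]
After 'dup': [-2, -2]
After 'push -8': [-2, -2, -8]
After 'drop': [-2, -2]
After 'neg': [-2, 2]
After 'mul': [-4]
After 'push 12': [-4, 12]
After 'push 16': [-4, 12, 16]
After 'push 20': [-4, 12, 16, 20]
After 'push 3': [-4, 12, 16, 20, 3]
After 'pop': [-4, 12, 16, 20]
After 'eq': [-4, 12, 0]
After 'lt': [-4, 0]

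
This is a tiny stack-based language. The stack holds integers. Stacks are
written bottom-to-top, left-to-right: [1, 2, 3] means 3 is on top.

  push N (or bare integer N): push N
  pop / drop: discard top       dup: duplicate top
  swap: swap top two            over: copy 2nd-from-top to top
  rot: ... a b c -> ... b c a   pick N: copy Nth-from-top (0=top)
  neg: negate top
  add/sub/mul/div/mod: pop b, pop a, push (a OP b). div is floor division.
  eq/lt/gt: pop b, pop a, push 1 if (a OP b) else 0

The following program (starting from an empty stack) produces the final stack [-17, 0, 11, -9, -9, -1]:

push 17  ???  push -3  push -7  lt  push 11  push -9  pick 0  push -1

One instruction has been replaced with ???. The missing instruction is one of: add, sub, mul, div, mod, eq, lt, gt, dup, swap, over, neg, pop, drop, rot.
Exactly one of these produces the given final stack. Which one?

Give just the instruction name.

Answer: neg

Derivation:
Stack before ???: [17]
Stack after ???:  [-17]
The instruction that transforms [17] -> [-17] is: neg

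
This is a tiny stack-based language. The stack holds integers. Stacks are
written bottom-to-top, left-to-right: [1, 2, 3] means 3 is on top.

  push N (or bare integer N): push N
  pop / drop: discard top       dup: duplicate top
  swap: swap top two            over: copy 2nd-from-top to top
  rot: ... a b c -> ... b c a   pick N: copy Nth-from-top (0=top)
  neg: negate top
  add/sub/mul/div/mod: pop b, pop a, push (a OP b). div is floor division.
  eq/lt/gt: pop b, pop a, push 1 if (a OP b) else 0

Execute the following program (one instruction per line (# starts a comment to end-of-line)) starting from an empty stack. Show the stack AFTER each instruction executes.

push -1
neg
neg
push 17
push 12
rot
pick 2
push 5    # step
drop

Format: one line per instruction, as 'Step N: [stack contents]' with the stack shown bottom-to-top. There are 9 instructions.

Step 1: [-1]
Step 2: [1]
Step 3: [-1]
Step 4: [-1, 17]
Step 5: [-1, 17, 12]
Step 6: [17, 12, -1]
Step 7: [17, 12, -1, 17]
Step 8: [17, 12, -1, 17, 5]
Step 9: [17, 12, -1, 17]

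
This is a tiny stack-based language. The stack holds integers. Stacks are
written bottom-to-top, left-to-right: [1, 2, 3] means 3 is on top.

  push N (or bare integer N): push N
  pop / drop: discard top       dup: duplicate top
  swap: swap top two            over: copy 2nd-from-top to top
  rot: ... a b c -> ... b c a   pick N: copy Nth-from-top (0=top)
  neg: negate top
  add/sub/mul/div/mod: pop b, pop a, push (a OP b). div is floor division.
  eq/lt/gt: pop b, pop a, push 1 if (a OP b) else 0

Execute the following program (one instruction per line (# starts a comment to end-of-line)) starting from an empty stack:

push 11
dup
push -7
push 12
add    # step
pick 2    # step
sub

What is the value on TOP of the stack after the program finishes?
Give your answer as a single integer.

After 'push 11': [11]
After 'dup': [11, 11]
After 'push -7': [11, 11, -7]
After 'push 12': [11, 11, -7, 12]
After 'add': [11, 11, 5]
After 'pick 2': [11, 11, 5, 11]
After 'sub': [11, 11, -6]

Answer: -6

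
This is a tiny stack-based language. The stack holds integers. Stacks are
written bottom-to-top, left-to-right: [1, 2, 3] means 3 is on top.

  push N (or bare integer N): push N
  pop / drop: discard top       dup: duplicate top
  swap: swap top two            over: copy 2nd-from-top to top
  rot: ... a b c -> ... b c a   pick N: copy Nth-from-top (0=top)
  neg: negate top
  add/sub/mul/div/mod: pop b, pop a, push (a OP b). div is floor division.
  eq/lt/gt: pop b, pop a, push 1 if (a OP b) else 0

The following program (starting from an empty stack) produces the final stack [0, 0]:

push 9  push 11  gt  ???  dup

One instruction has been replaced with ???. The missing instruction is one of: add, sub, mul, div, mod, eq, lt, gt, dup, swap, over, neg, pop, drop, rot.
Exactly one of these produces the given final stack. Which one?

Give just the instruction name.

Stack before ???: [0]
Stack after ???:  [0]
The instruction that transforms [0] -> [0] is: neg

Answer: neg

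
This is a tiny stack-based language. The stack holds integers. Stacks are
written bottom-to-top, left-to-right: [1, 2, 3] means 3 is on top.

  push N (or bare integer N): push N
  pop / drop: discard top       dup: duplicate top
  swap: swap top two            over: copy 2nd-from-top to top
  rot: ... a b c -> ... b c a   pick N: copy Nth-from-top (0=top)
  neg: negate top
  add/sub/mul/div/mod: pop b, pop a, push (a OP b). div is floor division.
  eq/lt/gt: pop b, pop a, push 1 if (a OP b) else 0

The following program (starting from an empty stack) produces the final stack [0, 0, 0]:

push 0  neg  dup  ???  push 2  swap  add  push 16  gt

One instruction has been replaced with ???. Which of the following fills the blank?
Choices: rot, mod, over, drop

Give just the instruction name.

Answer: over

Derivation:
Stack before ???: [0, 0]
Stack after ???:  [0, 0, 0]
Checking each choice:
  rot: stack underflow (need 3, have 2)
  mod: modulo by zero
  over: MATCH
  drop: produces [0]


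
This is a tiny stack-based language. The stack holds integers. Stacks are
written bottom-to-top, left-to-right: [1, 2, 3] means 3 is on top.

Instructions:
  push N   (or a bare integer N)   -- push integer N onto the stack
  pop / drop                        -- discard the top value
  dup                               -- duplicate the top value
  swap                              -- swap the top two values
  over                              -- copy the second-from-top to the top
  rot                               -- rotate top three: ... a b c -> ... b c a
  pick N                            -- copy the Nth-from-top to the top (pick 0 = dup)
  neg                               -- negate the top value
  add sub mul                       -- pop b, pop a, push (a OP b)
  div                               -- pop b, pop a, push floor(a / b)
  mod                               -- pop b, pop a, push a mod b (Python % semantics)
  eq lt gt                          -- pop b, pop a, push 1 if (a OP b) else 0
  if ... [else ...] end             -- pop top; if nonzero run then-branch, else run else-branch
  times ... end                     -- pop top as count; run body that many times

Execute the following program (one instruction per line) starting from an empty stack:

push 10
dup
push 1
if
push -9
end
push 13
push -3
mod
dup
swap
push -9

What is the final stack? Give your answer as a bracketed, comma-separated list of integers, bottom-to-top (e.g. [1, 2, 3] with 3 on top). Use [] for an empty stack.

Answer: [10, 10, -9, -2, -2, -9]

Derivation:
After 'push 10': [10]
After 'dup': [10, 10]
After 'push 1': [10, 10, 1]
After 'if': [10, 10]
After 'push -9': [10, 10, -9]
After 'push 13': [10, 10, -9, 13]
After 'push -3': [10, 10, -9, 13, -3]
After 'mod': [10, 10, -9, -2]
After 'dup': [10, 10, -9, -2, -2]
After 'swap': [10, 10, -9, -2, -2]
After 'push -9': [10, 10, -9, -2, -2, -9]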